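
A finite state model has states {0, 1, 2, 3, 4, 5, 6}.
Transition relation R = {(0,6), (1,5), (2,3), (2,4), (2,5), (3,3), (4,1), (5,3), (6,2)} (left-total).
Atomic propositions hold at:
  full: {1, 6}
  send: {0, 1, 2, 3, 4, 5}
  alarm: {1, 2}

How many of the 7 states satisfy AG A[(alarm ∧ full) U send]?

5

Sat(alarm ∧ full) = {1}
A[(alarm ∧ full) U send]: least fixpoint, start Z0 = Sat(send) = {0, 1, 2, 3, 4, 5}, add states in Sat(alarm ∧ full) with every successor in Z. Already a fixed point.
Sat(A[(alarm ∧ full) U send]) = {0, 1, 2, 3, 4, 5}
AG A[(alarm ∧ full) U send]: greatest fixpoint, start Z0 = {0, 1, 2, 3, 4, 5}, keep only states in Sat with every successor in Z. Z1 = {1, 2, 3, 4, 5}; fixed.
Sat(AG A[(alarm ∧ full) U send]) = {1, 2, 3, 4, 5}
|Sat(AG A[(alarm ∧ full) U send])| = |{1, 2, 3, 4, 5}| = 5.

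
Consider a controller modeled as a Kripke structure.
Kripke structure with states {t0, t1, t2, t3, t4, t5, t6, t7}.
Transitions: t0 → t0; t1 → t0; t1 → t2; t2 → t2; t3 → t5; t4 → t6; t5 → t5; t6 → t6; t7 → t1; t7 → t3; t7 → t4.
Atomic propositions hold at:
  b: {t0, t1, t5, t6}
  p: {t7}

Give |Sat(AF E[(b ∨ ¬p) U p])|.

1

Sat(¬p) = {t0, t1, t2, t3, t4, t5, t6}
Sat(b ∨ ¬p) = {t0, t1, t2, t3, t4, t5, t6}
E[(b ∨ ¬p) U p]: least fixpoint, start Z0 = Sat(p) = {t7}, add states in Sat(b ∨ ¬p) with some successor in Z. Already a fixed point.
Sat(E[(b ∨ ¬p) U p]) = {t7}
AF E[(b ∨ ¬p) U p]: least fixpoint, start Z0 = {t7}, add states with every successor in Z. Already a fixed point.
Sat(AF E[(b ∨ ¬p) U p]) = {t7}
|Sat(AF E[(b ∨ ¬p) U p])| = |{t7}| = 1.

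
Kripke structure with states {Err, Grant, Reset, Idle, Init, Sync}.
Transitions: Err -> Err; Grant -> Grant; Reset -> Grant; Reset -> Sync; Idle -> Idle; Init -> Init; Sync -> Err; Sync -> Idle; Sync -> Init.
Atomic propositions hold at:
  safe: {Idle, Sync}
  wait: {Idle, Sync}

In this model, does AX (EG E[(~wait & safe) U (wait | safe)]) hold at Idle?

Sat(~wait) = {Err, Grant, Reset, Init}
Sat(~wait & safe) = ∅
Sat(wait | safe) = {Idle, Sync}
E[(~wait & safe) U (wait | safe)]: least fixpoint, start Z0 = Sat((wait | safe)) = {Idle, Sync}, add states in Sat(~wait & safe) with some successor in Z. Already a fixed point.
Sat(E[(~wait & safe) U (wait | safe)]) = {Idle, Sync}
EG E[(~wait & safe) U (wait | safe)]: greatest fixpoint, start Z0 = {Idle, Sync}, keep only states in Sat with some successor in Z. Already a fixed point.
Sat(EG E[(~wait & safe) U (wait | safe)]) = {Idle, Sync}
Sat(AX (EG E[(~wait & safe) U (wait | safe)])) = {s : every successor in {Idle, Sync}} = {Idle}
Idle ∈ Sat(AX (EG E[(~wait & safe) U (wait | safe)])) = {Idle}, so the formula holds at Idle.

Yes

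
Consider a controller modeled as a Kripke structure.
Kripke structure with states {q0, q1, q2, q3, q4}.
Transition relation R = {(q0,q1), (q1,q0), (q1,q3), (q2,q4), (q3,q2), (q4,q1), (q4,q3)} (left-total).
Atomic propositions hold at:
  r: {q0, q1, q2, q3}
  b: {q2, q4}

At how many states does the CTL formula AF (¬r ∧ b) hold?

Sat(¬r) = {q4}
Sat(¬r ∧ b) = {q4}
AF (¬r ∧ b): least fixpoint, start Z0 = {q4}, add states with every successor in Z. Z1 = {q2, q4}; Z2 = {q2, q3, q4}; fixed.
Sat(AF (¬r ∧ b)) = {q2, q3, q4}
|Sat(AF (¬r ∧ b))| = |{q2, q3, q4}| = 3.

3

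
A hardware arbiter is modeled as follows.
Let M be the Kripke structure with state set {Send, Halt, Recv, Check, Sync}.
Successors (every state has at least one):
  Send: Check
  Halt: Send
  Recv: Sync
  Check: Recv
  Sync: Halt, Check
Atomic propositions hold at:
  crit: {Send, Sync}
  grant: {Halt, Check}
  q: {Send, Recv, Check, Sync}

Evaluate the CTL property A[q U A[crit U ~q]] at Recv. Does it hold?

No

Sat(~q) = {Halt}
A[crit U ~q]: least fixpoint, start Z0 = Sat(~q) = {Halt}, add states in Sat(crit) with every successor in Z. Already a fixed point.
Sat(A[crit U ~q]) = {Halt}
A[q U A[crit U ~q]]: least fixpoint, start Z0 = Sat(A[crit U ~q]) = {Halt}, add states in Sat(q) with every successor in Z. Already a fixed point.
Sat(A[q U A[crit U ~q]]) = {Halt}
Recv ∉ Sat(A[q U A[crit U ~q]]) = {Halt}, so the formula does not hold at Recv.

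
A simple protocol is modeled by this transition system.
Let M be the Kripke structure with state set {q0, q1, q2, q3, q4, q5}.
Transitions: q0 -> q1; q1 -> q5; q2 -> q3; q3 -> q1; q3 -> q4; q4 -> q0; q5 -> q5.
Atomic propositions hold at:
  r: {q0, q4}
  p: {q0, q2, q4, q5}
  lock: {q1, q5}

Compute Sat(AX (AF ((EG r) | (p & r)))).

EG r: greatest fixpoint, start Z0 = {q0, q4}, keep only states in Sat with some successor in Z. Z1 = {q4}; Z2 = ∅; fixed.
Sat(EG r) = ∅
Sat(p & r) = {q0, q4}
Sat((EG r) | (p & r)) = {q0, q4}
AF ((EG r) | (p & r)): least fixpoint, start Z0 = {q0, q4}, add states with every successor in Z. Already a fixed point.
Sat(AF ((EG r) | (p & r))) = {q0, q4}
Sat(AX (AF ((EG r) | (p & r)))) = {s : every successor in {q0, q4}} = {q4}

{q4}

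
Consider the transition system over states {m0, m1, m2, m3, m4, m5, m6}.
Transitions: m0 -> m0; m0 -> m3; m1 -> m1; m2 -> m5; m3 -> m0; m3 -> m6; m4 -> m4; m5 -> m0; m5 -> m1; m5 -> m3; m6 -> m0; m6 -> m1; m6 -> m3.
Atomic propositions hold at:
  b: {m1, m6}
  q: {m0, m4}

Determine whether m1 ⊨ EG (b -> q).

Sat(b -> q) = {m0, m2, m3, m4, m5}
EG (b -> q): greatest fixpoint, start Z0 = {m0, m2, m3, m4, m5}, keep only states in Sat with some successor in Z. Already a fixed point.
Sat(EG (b -> q)) = {m0, m2, m3, m4, m5}
m1 ∉ Sat(EG (b -> q)) = {m0, m2, m3, m4, m5}, so the formula does not hold at m1.

No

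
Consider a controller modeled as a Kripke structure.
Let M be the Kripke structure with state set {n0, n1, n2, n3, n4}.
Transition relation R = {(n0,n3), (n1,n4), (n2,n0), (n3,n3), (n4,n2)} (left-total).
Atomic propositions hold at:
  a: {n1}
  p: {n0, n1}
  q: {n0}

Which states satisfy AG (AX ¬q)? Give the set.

Sat(¬q) = {n1, n2, n3, n4}
Sat(AX ¬q) = {s : every successor in {n1, n2, n3, n4}} = {n0, n1, n3, n4}
AG (AX ¬q): greatest fixpoint, start Z0 = {n0, n1, n3, n4}, keep only states in Sat with every successor in Z. Z1 = {n0, n1, n3}; Z2 = {n0, n3}; fixed.
Sat(AG (AX ¬q)) = {n0, n3}

{n0, n3}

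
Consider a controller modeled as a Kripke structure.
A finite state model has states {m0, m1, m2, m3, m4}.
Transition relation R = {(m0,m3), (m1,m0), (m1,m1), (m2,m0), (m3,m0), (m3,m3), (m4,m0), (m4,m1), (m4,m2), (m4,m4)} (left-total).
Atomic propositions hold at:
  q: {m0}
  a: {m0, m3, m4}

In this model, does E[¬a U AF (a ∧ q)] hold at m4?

No

Sat(¬a) = {m1, m2}
Sat(a ∧ q) = {m0}
AF (a ∧ q): least fixpoint, start Z0 = {m0}, add states with every successor in Z. Z1 = {m0, m2}; fixed.
Sat(AF (a ∧ q)) = {m0, m2}
E[¬a U AF (a ∧ q)]: least fixpoint, start Z0 = Sat(AF (a ∧ q)) = {m0, m2}, add states in Sat(¬a) with some successor in Z. Z1 = {m0, m1, m2}; fixed.
Sat(E[¬a U AF (a ∧ q)]) = {m0, m1, m2}
m4 ∉ Sat(E[¬a U AF (a ∧ q)]) = {m0, m1, m2}, so the formula does not hold at m4.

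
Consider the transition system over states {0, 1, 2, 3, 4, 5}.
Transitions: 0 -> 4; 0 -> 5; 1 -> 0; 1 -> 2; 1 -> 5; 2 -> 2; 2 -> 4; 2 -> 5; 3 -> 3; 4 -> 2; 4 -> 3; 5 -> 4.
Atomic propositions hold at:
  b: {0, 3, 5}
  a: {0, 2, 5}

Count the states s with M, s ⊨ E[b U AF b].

AF b: least fixpoint, start Z0 = {0, 3, 5}, add states with every successor in Z. Already a fixed point.
Sat(AF b) = {0, 3, 5}
E[b U AF b]: least fixpoint, start Z0 = Sat(AF b) = {0, 3, 5}, add states in Sat(b) with some successor in Z. Already a fixed point.
Sat(E[b U AF b]) = {0, 3, 5}
|Sat(E[b U AF b])| = |{0, 3, 5}| = 3.

3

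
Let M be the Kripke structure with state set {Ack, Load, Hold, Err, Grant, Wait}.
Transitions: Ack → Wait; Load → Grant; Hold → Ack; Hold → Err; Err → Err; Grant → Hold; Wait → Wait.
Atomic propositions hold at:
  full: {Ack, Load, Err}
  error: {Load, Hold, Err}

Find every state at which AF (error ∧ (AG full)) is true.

{Err}

AG full: greatest fixpoint, start Z0 = {Ack, Load, Err}, keep only states in Sat with every successor in Z. Z1 = {Err}; fixed.
Sat(AG full) = {Err}
Sat(error ∧ (AG full)) = {Err}
AF (error ∧ (AG full)): least fixpoint, start Z0 = {Err}, add states with every successor in Z. Already a fixed point.
Sat(AF (error ∧ (AG full))) = {Err}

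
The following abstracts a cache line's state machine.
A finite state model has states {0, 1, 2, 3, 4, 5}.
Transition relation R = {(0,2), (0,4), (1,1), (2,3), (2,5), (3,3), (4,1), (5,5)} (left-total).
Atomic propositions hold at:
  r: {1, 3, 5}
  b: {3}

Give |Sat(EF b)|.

3

EF b: least fixpoint, start Z0 = {3}, add states with some successor in Z. Z1 = {2, 3}; Z2 = {0, 2, 3}; fixed.
Sat(EF b) = {0, 2, 3}
|Sat(EF b)| = |{0, 2, 3}| = 3.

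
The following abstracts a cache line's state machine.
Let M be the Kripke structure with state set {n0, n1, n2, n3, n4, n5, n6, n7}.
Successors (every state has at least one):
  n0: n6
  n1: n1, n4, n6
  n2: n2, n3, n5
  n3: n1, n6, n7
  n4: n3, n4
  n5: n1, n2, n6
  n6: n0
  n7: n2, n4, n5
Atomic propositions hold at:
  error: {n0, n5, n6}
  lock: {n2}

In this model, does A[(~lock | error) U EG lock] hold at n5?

Sat(~lock) = {n0, n1, n3, n4, n5, n6, n7}
Sat(~lock | error) = {n0, n1, n3, n4, n5, n6, n7}
EG lock: greatest fixpoint, start Z0 = {n2}, keep only states in Sat with some successor in Z. Already a fixed point.
Sat(EG lock) = {n2}
A[(~lock | error) U EG lock]: least fixpoint, start Z0 = Sat(EG lock) = {n2}, add states in Sat(~lock | error) with every successor in Z. Already a fixed point.
Sat(A[(~lock | error) U EG lock]) = {n2}
n5 ∉ Sat(A[(~lock | error) U EG lock]) = {n2}, so the formula does not hold at n5.

No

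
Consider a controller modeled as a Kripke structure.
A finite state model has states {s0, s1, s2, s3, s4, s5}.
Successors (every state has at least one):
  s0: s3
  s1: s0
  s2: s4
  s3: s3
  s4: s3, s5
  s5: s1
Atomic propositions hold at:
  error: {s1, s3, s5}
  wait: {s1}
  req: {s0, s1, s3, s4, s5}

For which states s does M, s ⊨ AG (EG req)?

EG req: greatest fixpoint, start Z0 = {s0, s1, s3, s4, s5}, keep only states in Sat with some successor in Z. Already a fixed point.
Sat(EG req) = {s0, s1, s3, s4, s5}
AG (EG req): greatest fixpoint, start Z0 = {s0, s1, s3, s4, s5}, keep only states in Sat with every successor in Z. Already a fixed point.
Sat(AG (EG req)) = {s0, s1, s3, s4, s5}

{s0, s1, s3, s4, s5}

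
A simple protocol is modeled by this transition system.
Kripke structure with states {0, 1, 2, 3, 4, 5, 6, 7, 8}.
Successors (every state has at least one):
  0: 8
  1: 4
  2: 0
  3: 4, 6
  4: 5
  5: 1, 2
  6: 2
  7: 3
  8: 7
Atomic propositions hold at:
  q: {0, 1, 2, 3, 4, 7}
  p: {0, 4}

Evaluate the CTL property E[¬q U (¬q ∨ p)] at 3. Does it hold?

No

Sat(¬q) = {5, 6, 8}
Sat(¬q ∨ p) = {0, 4, 5, 6, 8}
E[¬q U (¬q ∨ p)]: least fixpoint, start Z0 = Sat((¬q ∨ p)) = {0, 4, 5, 6, 8}, add states in Sat(¬q) with some successor in Z. Already a fixed point.
Sat(E[¬q U (¬q ∨ p)]) = {0, 4, 5, 6, 8}
3 ∉ Sat(E[¬q U (¬q ∨ p)]) = {0, 4, 5, 6, 8}, so the formula does not hold at 3.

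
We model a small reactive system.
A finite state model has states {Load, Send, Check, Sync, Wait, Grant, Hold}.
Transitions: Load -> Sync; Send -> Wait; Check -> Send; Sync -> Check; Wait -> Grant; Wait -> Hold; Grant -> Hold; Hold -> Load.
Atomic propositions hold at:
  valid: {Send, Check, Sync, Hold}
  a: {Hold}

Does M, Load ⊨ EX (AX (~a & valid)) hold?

Yes

Sat(~a) = {Load, Send, Check, Sync, Wait, Grant}
Sat(~a & valid) = {Send, Check, Sync}
Sat(AX (~a & valid)) = {s : every successor in {Send, Check, Sync}} = {Load, Check, Sync}
Sat(EX (AX (~a & valid))) = {s : some successor in {Load, Check, Sync}} = {Load, Sync, Hold}
Load ∈ Sat(EX (AX (~a & valid))) = {Load, Sync, Hold}, so the formula holds at Load.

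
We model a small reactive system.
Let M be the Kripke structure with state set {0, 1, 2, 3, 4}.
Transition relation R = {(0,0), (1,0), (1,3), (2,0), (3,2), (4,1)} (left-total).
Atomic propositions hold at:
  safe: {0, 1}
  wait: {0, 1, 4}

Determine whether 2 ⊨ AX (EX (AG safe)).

AG safe: greatest fixpoint, start Z0 = {0, 1}, keep only states in Sat with every successor in Z. Z1 = {0}; fixed.
Sat(AG safe) = {0}
Sat(EX (AG safe)) = {s : some successor in {0}} = {0, 1, 2}
Sat(AX (EX (AG safe))) = {s : every successor in {0, 1, 2}} = {0, 2, 3, 4}
2 ∈ Sat(AX (EX (AG safe))) = {0, 2, 3, 4}, so the formula holds at 2.

Yes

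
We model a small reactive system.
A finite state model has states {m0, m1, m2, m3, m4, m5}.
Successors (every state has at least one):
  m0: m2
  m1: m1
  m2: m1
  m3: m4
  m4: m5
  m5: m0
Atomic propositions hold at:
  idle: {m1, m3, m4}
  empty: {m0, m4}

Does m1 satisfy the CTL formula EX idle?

Sat(EX idle) = {s : some successor in {m1, m3, m4}} = {m1, m2, m3}
m1 ∈ Sat(EX idle) = {m1, m2, m3}, so the formula holds at m1.

Yes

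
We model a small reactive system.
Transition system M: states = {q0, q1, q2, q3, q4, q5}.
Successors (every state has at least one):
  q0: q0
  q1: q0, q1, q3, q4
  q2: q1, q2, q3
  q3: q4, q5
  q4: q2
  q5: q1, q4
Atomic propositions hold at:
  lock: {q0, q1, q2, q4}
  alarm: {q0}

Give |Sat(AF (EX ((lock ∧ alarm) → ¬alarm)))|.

Sat(lock ∧ alarm) = {q0}
Sat(¬alarm) = {q1, q2, q3, q4, q5}
Sat((lock ∧ alarm) → ¬alarm) = {q1, q2, q3, q4, q5}
Sat(EX ((lock ∧ alarm) → ¬alarm)) = {s : some successor in {q1, q2, q3, q4, q5}} = {q1, q2, q3, q4, q5}
AF (EX ((lock ∧ alarm) → ¬alarm)): least fixpoint, start Z0 = {q1, q2, q3, q4, q5}, add states with every successor in Z. Already a fixed point.
Sat(AF (EX ((lock ∧ alarm) → ¬alarm))) = {q1, q2, q3, q4, q5}
|Sat(AF (EX ((lock ∧ alarm) → ¬alarm)))| = |{q1, q2, q3, q4, q5}| = 5.

5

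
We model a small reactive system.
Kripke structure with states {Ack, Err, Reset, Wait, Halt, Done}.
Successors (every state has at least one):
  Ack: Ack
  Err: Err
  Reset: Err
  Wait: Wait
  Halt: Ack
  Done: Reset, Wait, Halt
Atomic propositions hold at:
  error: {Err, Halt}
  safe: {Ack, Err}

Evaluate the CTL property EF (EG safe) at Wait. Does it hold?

No

EG safe: greatest fixpoint, start Z0 = {Ack, Err}, keep only states in Sat with some successor in Z. Already a fixed point.
Sat(EG safe) = {Ack, Err}
EF (EG safe): least fixpoint, start Z0 = {Ack, Err}, add states with some successor in Z. Z1 = {Ack, Err, Reset, Halt}; Z2 = {Ack, Err, Reset, Halt, Done}; fixed.
Sat(EF (EG safe)) = {Ack, Err, Reset, Halt, Done}
Wait ∉ Sat(EF (EG safe)) = {Ack, Err, Reset, Halt, Done}, so the formula does not hold at Wait.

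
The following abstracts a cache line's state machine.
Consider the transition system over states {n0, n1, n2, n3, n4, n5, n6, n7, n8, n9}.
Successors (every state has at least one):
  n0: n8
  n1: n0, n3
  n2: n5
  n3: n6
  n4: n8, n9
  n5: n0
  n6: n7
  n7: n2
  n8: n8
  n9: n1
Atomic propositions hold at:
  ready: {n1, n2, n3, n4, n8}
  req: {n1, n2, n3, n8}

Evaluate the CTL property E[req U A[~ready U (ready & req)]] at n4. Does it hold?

No

Sat(~ready) = {n0, n5, n6, n7, n9}
Sat(ready & req) = {n1, n2, n3, n8}
A[~ready U (ready & req)]: least fixpoint, start Z0 = Sat((ready & req)) = {n1, n2, n3, n8}, add states in Sat(~ready) with every successor in Z. Z1 = {n0, n1, n2, n3, n7, n8, n9}; Z2 = {n0, n1, n2, n3, n5, n6, n7, n8, n9}; fixed.
Sat(A[~ready U (ready & req)]) = {n0, n1, n2, n3, n5, n6, n7, n8, n9}
E[req U A[~ready U (ready & req)]]: least fixpoint, start Z0 = Sat(A[~ready U (ready & req)]) = {n0, n1, n2, n3, n5, n6, n7, n8, n9}, add states in Sat(req) with some successor in Z. Already a fixed point.
Sat(E[req U A[~ready U (ready & req)]]) = {n0, n1, n2, n3, n5, n6, n7, n8, n9}
n4 ∉ Sat(E[req U A[~ready U (ready & req)]]) = {n0, n1, n2, n3, n5, n6, n7, n8, n9}, so the formula does not hold at n4.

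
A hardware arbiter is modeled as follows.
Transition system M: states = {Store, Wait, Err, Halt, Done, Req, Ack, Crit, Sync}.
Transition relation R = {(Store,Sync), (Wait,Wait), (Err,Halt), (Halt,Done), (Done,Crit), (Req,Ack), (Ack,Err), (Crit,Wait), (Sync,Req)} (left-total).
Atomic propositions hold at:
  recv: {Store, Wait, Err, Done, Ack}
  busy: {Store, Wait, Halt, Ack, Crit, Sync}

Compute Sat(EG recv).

{Wait}

EG recv: greatest fixpoint, start Z0 = {Store, Wait, Err, Done, Ack}, keep only states in Sat with some successor in Z. Z1 = {Wait, Ack}; Z2 = {Wait}; fixed.
Sat(EG recv) = {Wait}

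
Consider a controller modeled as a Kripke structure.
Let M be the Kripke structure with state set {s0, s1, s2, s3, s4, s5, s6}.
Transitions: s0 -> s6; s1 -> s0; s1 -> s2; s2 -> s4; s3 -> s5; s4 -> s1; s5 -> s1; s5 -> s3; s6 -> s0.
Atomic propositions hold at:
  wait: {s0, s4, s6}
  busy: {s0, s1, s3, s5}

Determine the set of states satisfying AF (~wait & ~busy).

{s2}

Sat(~wait) = {s1, s2, s3, s5}
Sat(~busy) = {s2, s4, s6}
Sat(~wait & ~busy) = {s2}
AF (~wait & ~busy): least fixpoint, start Z0 = {s2}, add states with every successor in Z. Already a fixed point.
Sat(AF (~wait & ~busy)) = {s2}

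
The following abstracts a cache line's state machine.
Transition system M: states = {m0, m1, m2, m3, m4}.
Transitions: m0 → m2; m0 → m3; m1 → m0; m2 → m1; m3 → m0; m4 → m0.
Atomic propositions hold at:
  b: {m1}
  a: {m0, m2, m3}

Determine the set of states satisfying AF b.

{m1, m2}

AF b: least fixpoint, start Z0 = {m1}, add states with every successor in Z. Z1 = {m1, m2}; fixed.
Sat(AF b) = {m1, m2}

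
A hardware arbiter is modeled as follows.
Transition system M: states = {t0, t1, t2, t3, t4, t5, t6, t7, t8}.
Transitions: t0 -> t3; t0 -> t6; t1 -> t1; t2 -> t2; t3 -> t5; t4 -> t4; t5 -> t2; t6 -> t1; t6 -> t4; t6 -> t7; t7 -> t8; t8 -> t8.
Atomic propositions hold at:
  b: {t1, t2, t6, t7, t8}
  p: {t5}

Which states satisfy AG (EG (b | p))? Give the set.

{t1, t2, t5, t7, t8}

Sat(b | p) = {t1, t2, t5, t6, t7, t8}
EG (b | p): greatest fixpoint, start Z0 = {t1, t2, t5, t6, t7, t8}, keep only states in Sat with some successor in Z. Already a fixed point.
Sat(EG (b | p)) = {t1, t2, t5, t6, t7, t8}
AG (EG (b | p)): greatest fixpoint, start Z0 = {t1, t2, t5, t6, t7, t8}, keep only states in Sat with every successor in Z. Z1 = {t1, t2, t5, t7, t8}; fixed.
Sat(AG (EG (b | p))) = {t1, t2, t5, t7, t8}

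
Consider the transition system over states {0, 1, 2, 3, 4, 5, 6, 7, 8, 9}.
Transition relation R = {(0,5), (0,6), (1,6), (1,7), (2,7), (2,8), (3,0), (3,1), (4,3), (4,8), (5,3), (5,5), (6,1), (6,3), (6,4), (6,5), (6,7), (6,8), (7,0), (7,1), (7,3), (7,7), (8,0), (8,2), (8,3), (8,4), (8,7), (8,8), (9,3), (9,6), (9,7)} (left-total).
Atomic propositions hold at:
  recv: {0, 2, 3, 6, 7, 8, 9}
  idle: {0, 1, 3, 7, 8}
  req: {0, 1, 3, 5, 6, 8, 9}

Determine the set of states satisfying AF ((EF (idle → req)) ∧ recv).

{0, 1, 2, 3, 4, 6, 7, 8, 9}

Sat(idle → req) = {0, 1, 2, 3, 4, 5, 6, 8, 9}
EF (idle → req): least fixpoint, start Z0 = {0, 1, 2, 3, 4, 5, 6, 8, 9}, add states with some successor in Z. Z1 = {0, 1, 2, 3, 4, 5, 6, 7, 8, 9}; fixed.
Sat(EF (idle → req)) = {0, 1, 2, 3, 4, 5, 6, 7, 8, 9}
Sat((EF (idle → req)) ∧ recv) = {0, 2, 3, 6, 7, 8, 9}
AF ((EF (idle → req)) ∧ recv): least fixpoint, start Z0 = {0, 2, 3, 6, 7, 8, 9}, add states with every successor in Z. Z1 = {0, 1, 2, 3, 4, 6, 7, 8, 9}; fixed.
Sat(AF ((EF (idle → req)) ∧ recv)) = {0, 1, 2, 3, 4, 6, 7, 8, 9}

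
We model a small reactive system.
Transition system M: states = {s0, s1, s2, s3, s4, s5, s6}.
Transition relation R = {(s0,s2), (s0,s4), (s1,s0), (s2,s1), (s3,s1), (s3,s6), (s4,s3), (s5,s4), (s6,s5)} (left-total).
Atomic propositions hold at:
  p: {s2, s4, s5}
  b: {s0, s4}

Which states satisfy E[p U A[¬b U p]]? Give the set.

{s2, s4, s5, s6}

Sat(¬b) = {s1, s2, s3, s5, s6}
A[¬b U p]: least fixpoint, start Z0 = Sat(p) = {s2, s4, s5}, add states in Sat(¬b) with every successor in Z. Z1 = {s2, s4, s5, s6}; fixed.
Sat(A[¬b U p]) = {s2, s4, s5, s6}
E[p U A[¬b U p]]: least fixpoint, start Z0 = Sat(A[¬b U p]) = {s2, s4, s5, s6}, add states in Sat(p) with some successor in Z. Already a fixed point.
Sat(E[p U A[¬b U p]]) = {s2, s4, s5, s6}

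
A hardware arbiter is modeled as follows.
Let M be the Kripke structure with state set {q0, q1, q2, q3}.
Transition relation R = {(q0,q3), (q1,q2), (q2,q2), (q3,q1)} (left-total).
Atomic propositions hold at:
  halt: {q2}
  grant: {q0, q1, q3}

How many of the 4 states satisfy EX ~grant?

2

Sat(~grant) = {q2}
Sat(EX ~grant) = {s : some successor in {q2}} = {q1, q2}
|Sat(EX ~grant)| = |{q1, q2}| = 2.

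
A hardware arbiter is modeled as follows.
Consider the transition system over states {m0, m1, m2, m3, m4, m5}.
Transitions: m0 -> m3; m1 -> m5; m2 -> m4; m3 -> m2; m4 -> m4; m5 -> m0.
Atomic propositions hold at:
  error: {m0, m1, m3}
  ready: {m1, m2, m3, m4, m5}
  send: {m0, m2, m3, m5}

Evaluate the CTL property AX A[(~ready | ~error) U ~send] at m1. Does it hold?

Sat(~ready) = {m0}
Sat(~error) = {m2, m4, m5}
Sat(~ready | ~error) = {m0, m2, m4, m5}
Sat(~send) = {m1, m4}
A[(~ready | ~error) U ~send]: least fixpoint, start Z0 = Sat(~send) = {m1, m4}, add states in Sat(~ready | ~error) with every successor in Z. Z1 = {m1, m2, m4}; fixed.
Sat(A[(~ready | ~error) U ~send]) = {m1, m2, m4}
Sat(AX A[(~ready | ~error) U ~send]) = {s : every successor in {m1, m2, m4}} = {m2, m3, m4}
m1 ∉ Sat(AX A[(~ready | ~error) U ~send]) = {m2, m3, m4}, so the formula does not hold at m1.

No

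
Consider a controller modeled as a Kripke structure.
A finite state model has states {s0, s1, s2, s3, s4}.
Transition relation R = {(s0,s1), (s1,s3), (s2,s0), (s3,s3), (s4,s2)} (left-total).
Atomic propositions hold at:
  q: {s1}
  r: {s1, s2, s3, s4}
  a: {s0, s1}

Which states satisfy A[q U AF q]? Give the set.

AF q: least fixpoint, start Z0 = {s1}, add states with every successor in Z. Z1 = {s0, s1}; Z2 = {s0, s1, s2}; Z3 = {s0, s1, s2, s4}; fixed.
Sat(AF q) = {s0, s1, s2, s4}
A[q U AF q]: least fixpoint, start Z0 = Sat(AF q) = {s0, s1, s2, s4}, add states in Sat(q) with every successor in Z. Already a fixed point.
Sat(A[q U AF q]) = {s0, s1, s2, s4}

{s0, s1, s2, s4}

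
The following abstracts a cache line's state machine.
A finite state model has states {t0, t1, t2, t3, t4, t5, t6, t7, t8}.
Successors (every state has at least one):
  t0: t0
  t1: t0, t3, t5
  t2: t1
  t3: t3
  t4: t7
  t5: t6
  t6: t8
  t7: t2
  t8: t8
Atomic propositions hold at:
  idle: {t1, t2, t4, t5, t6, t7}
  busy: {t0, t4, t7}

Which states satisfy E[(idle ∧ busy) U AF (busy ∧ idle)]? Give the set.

{t4, t7}

Sat(idle ∧ busy) = {t4, t7}
Sat(busy ∧ idle) = {t4, t7}
AF (busy ∧ idle): least fixpoint, start Z0 = {t4, t7}, add states with every successor in Z. Already a fixed point.
Sat(AF (busy ∧ idle)) = {t4, t7}
E[(idle ∧ busy) U AF (busy ∧ idle)]: least fixpoint, start Z0 = Sat(AF (busy ∧ idle)) = {t4, t7}, add states in Sat(idle ∧ busy) with some successor in Z. Already a fixed point.
Sat(E[(idle ∧ busy) U AF (busy ∧ idle)]) = {t4, t7}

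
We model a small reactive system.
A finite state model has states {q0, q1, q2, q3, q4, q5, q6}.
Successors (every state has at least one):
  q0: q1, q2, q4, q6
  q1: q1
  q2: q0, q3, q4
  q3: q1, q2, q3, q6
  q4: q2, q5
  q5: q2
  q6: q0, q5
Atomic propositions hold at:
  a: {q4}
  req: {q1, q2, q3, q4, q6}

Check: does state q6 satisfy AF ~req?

Sat(~req) = {q0, q5}
AF ~req: least fixpoint, start Z0 = {q0, q5}, add states with every successor in Z. Z1 = {q0, q5, q6}; fixed.
Sat(AF ~req) = {q0, q5, q6}
q6 ∈ Sat(AF ~req) = {q0, q5, q6}, so the formula holds at q6.

Yes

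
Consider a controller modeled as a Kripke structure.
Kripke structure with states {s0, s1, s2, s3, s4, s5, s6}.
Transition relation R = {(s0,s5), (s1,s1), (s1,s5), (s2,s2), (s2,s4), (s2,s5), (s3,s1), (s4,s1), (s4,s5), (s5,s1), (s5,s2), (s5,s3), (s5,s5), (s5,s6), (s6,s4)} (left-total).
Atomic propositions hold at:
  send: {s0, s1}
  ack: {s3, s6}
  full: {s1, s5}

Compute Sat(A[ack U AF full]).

AF full: least fixpoint, start Z0 = {s1, s5}, add states with every successor in Z. Z1 = {s0, s1, s3, s4, s5}; Z2 = {s0, s1, s3, s4, s5, s6}; fixed.
Sat(AF full) = {s0, s1, s3, s4, s5, s6}
A[ack U AF full]: least fixpoint, start Z0 = Sat(AF full) = {s0, s1, s3, s4, s5, s6}, add states in Sat(ack) with every successor in Z. Already a fixed point.
Sat(A[ack U AF full]) = {s0, s1, s3, s4, s5, s6}

{s0, s1, s3, s4, s5, s6}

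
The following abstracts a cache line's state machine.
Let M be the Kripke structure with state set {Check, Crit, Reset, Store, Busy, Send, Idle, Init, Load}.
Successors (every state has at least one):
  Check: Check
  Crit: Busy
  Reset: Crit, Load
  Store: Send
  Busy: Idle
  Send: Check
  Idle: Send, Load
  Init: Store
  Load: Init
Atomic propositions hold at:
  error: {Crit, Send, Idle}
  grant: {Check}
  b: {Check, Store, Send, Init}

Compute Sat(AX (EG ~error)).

Sat(~error) = {Check, Reset, Store, Busy, Init, Load}
EG ~error: greatest fixpoint, start Z0 = {Check, Reset, Store, Busy, Init, Load}, keep only states in Sat with some successor in Z. Z1 = {Check, Reset, Init, Load}; Z2 = {Check, Reset, Load}; Z3 = {Check, Reset}; Z4 = {Check}; fixed.
Sat(EG ~error) = {Check}
Sat(AX (EG ~error)) = {s : every successor in {Check}} = {Check, Send}

{Check, Send}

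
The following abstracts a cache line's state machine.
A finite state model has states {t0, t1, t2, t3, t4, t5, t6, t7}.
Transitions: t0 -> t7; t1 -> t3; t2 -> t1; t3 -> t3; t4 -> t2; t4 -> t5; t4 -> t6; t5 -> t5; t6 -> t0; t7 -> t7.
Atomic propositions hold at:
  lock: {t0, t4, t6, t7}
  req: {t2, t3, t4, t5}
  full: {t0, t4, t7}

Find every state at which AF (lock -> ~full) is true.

{t1, t2, t3, t4, t5, t6}

Sat(~full) = {t1, t2, t3, t5, t6}
Sat(lock -> ~full) = {t1, t2, t3, t5, t6}
AF (lock -> ~full): least fixpoint, start Z0 = {t1, t2, t3, t5, t6}, add states with every successor in Z. Z1 = {t1, t2, t3, t4, t5, t6}; fixed.
Sat(AF (lock -> ~full)) = {t1, t2, t3, t4, t5, t6}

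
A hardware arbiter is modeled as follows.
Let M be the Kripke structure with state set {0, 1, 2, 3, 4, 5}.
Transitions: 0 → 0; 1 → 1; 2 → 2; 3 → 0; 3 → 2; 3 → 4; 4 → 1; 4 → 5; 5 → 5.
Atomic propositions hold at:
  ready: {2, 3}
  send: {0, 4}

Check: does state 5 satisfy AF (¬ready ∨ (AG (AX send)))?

Sat(¬ready) = {0, 1, 4, 5}
Sat(AX send) = {s : every successor in {0, 4}} = {0}
AG (AX send): greatest fixpoint, start Z0 = {0}, keep only states in Sat with every successor in Z. Already a fixed point.
Sat(AG (AX send)) = {0}
Sat(¬ready ∨ (AG (AX send))) = {0, 1, 4, 5}
AF (¬ready ∨ (AG (AX send))): least fixpoint, start Z0 = {0, 1, 4, 5}, add states with every successor in Z. Already a fixed point.
Sat(AF (¬ready ∨ (AG (AX send)))) = {0, 1, 4, 5}
5 ∈ Sat(AF (¬ready ∨ (AG (AX send)))) = {0, 1, 4, 5}, so the formula holds at 5.

Yes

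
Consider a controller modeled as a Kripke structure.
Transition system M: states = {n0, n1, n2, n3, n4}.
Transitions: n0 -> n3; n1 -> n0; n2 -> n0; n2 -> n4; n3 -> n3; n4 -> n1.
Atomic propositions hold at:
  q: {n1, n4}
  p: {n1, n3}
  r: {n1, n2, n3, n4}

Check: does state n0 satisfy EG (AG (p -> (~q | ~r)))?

Yes

Sat(~q) = {n0, n2, n3}
Sat(~r) = {n0}
Sat(~q | ~r) = {n0, n2, n3}
Sat(p -> (~q | ~r)) = {n0, n2, n3, n4}
AG (p -> (~q | ~r)): greatest fixpoint, start Z0 = {n0, n2, n3, n4}, keep only states in Sat with every successor in Z. Z1 = {n0, n2, n3}; Z2 = {n0, n3}; fixed.
Sat(AG (p -> (~q | ~r))) = {n0, n3}
EG (AG (p -> (~q | ~r))): greatest fixpoint, start Z0 = {n0, n3}, keep only states in Sat with some successor in Z. Already a fixed point.
Sat(EG (AG (p -> (~q | ~r)))) = {n0, n3}
n0 ∈ Sat(EG (AG (p -> (~q | ~r)))) = {n0, n3}, so the formula holds at n0.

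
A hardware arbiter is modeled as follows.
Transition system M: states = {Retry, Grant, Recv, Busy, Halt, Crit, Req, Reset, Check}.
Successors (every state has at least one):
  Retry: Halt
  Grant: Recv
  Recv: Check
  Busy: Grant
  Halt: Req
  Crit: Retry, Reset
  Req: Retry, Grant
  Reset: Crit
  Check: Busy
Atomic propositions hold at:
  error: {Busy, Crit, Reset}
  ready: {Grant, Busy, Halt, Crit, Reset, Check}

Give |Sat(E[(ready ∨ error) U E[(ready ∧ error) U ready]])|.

Sat(ready ∨ error) = {Grant, Busy, Halt, Crit, Reset, Check}
Sat(ready ∧ error) = {Busy, Crit, Reset}
E[(ready ∧ error) U ready]: least fixpoint, start Z0 = Sat(ready) = {Grant, Busy, Halt, Crit, Reset, Check}, add states in Sat(ready ∧ error) with some successor in Z. Already a fixed point.
Sat(E[(ready ∧ error) U ready]) = {Grant, Busy, Halt, Crit, Reset, Check}
E[(ready ∨ error) U E[(ready ∧ error) U ready]]: least fixpoint, start Z0 = Sat(E[(ready ∧ error) U ready]) = {Grant, Busy, Halt, Crit, Reset, Check}, add states in Sat(ready ∨ error) with some successor in Z. Already a fixed point.
Sat(E[(ready ∨ error) U E[(ready ∧ error) U ready]]) = {Grant, Busy, Halt, Crit, Reset, Check}
|Sat(E[(ready ∨ error) U E[(ready ∧ error) U ready]])| = |{Grant, Busy, Halt, Crit, Reset, Check}| = 6.

6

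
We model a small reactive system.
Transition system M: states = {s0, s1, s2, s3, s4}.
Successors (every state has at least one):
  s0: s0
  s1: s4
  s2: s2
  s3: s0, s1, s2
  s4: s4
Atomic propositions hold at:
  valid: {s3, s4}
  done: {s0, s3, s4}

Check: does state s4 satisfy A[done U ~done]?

Sat(~done) = {s1, s2}
A[done U ~done]: least fixpoint, start Z0 = Sat(~done) = {s1, s2}, add states in Sat(done) with every successor in Z. Already a fixed point.
Sat(A[done U ~done]) = {s1, s2}
s4 ∉ Sat(A[done U ~done]) = {s1, s2}, so the formula does not hold at s4.

No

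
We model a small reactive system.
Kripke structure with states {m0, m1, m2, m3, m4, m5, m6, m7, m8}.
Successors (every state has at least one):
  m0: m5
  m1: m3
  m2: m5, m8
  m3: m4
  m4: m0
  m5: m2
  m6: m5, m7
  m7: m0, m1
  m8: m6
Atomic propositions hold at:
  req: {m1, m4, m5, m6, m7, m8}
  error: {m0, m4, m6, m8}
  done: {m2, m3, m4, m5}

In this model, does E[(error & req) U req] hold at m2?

No

Sat(error & req) = {m4, m6, m8}
E[(error & req) U req]: least fixpoint, start Z0 = Sat(req) = {m1, m4, m5, m6, m7, m8}, add states in Sat(error & req) with some successor in Z. Already a fixed point.
Sat(E[(error & req) U req]) = {m1, m4, m5, m6, m7, m8}
m2 ∉ Sat(E[(error & req) U req]) = {m1, m4, m5, m6, m7, m8}, so the formula does not hold at m2.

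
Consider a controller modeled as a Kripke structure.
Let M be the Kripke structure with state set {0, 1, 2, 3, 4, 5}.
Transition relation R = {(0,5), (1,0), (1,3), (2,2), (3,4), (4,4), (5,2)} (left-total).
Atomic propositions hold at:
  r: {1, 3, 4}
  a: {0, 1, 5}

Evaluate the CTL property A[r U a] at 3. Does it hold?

A[r U a]: least fixpoint, start Z0 = Sat(a) = {0, 1, 5}, add states in Sat(r) with every successor in Z. Already a fixed point.
Sat(A[r U a]) = {0, 1, 5}
3 ∉ Sat(A[r U a]) = {0, 1, 5}, so the formula does not hold at 3.

No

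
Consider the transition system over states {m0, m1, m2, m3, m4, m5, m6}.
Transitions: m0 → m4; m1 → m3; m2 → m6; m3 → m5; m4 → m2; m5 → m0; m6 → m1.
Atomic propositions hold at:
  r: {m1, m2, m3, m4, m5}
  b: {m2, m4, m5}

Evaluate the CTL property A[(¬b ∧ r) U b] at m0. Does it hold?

Sat(¬b) = {m0, m1, m3, m6}
Sat(¬b ∧ r) = {m1, m3}
A[(¬b ∧ r) U b]: least fixpoint, start Z0 = Sat(b) = {m2, m4, m5}, add states in Sat(¬b ∧ r) with every successor in Z. Z1 = {m2, m3, m4, m5}; Z2 = {m1, m2, m3, m4, m5}; fixed.
Sat(A[(¬b ∧ r) U b]) = {m1, m2, m3, m4, m5}
m0 ∉ Sat(A[(¬b ∧ r) U b]) = {m1, m2, m3, m4, m5}, so the formula does not hold at m0.

No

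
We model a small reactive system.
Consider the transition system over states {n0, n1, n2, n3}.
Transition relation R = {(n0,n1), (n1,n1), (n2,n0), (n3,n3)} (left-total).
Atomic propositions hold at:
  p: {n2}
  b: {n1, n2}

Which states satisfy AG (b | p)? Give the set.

Sat(b | p) = {n1, n2}
AG (b | p): greatest fixpoint, start Z0 = {n1, n2}, keep only states in Sat with every successor in Z. Z1 = {n1}; fixed.
Sat(AG (b | p)) = {n1}

{n1}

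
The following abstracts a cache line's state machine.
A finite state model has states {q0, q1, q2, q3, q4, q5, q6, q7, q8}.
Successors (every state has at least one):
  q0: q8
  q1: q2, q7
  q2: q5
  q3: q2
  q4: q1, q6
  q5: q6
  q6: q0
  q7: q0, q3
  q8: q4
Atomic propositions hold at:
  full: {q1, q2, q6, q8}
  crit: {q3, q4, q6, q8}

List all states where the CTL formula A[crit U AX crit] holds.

Sat(AX crit) = {s : every successor in {q3, q4, q6, q8}} = {q0, q5, q8}
A[crit U AX crit]: least fixpoint, start Z0 = Sat(AX crit) = {q0, q5, q8}, add states in Sat(crit) with every successor in Z. Z1 = {q0, q5, q6, q8}; fixed.
Sat(A[crit U AX crit]) = {q0, q5, q6, q8}

{q0, q5, q6, q8}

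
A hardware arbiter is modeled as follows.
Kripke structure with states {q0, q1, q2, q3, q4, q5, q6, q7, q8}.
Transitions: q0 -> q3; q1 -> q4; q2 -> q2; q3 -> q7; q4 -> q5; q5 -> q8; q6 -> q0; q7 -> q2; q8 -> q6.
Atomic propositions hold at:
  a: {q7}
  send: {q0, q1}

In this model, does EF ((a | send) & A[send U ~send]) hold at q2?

Sat(a | send) = {q0, q1, q7}
Sat(~send) = {q2, q3, q4, q5, q6, q7, q8}
A[send U ~send]: least fixpoint, start Z0 = Sat(~send) = {q2, q3, q4, q5, q6, q7, q8}, add states in Sat(send) with every successor in Z. Z1 = {q0, q1, q2, q3, q4, q5, q6, q7, q8}; fixed.
Sat(A[send U ~send]) = {q0, q1, q2, q3, q4, q5, q6, q7, q8}
Sat((a | send) & A[send U ~send]) = {q0, q1, q7}
EF ((a | send) & A[send U ~send]): least fixpoint, start Z0 = {q0, q1, q7}, add states with some successor in Z. Z1 = {q0, q1, q3, q6, q7}; Z2 = {q0, q1, q3, q6, q7, q8}; Z3 = {q0, q1, q3, q5, q6, q7, q8}; Z4 = {q0, q1, q3, q4, q5, q6, q7, q8}; fixed.
Sat(EF ((a | send) & A[send U ~send])) = {q0, q1, q3, q4, q5, q6, q7, q8}
q2 ∉ Sat(EF ((a | send) & A[send U ~send])) = {q0, q1, q3, q4, q5, q6, q7, q8}, so the formula does not hold at q2.

No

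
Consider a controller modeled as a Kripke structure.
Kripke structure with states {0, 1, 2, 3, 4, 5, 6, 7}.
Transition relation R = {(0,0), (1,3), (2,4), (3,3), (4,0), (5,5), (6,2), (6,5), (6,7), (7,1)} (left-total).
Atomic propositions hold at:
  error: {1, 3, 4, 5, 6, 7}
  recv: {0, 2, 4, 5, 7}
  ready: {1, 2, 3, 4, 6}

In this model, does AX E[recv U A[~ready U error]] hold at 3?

Sat(~ready) = {0, 5, 7}
A[~ready U error]: least fixpoint, start Z0 = Sat(error) = {1, 3, 4, 5, 6, 7}, add states in Sat(~ready) with every successor in Z. Already a fixed point.
Sat(A[~ready U error]) = {1, 3, 4, 5, 6, 7}
E[recv U A[~ready U error]]: least fixpoint, start Z0 = Sat(A[~ready U error]) = {1, 3, 4, 5, 6, 7}, add states in Sat(recv) with some successor in Z. Z1 = {1, 2, 3, 4, 5, 6, 7}; fixed.
Sat(E[recv U A[~ready U error]]) = {1, 2, 3, 4, 5, 6, 7}
Sat(AX E[recv U A[~ready U error]]) = {s : every successor in {1, 2, 3, 4, 5, 6, 7}} = {1, 2, 3, 5, 6, 7}
3 ∈ Sat(AX E[recv U A[~ready U error]]) = {1, 2, 3, 5, 6, 7}, so the formula holds at 3.

Yes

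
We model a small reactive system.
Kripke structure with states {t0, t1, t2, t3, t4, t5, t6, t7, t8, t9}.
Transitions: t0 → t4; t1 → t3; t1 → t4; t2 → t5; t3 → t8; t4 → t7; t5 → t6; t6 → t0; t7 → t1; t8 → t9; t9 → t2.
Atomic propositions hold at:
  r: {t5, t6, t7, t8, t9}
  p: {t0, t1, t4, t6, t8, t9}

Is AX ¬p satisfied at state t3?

No

Sat(¬p) = {t2, t3, t5, t7}
Sat(AX ¬p) = {s : every successor in {t2, t3, t5, t7}} = {t2, t4, t9}
t3 ∉ Sat(AX ¬p) = {t2, t4, t9}, so the formula does not hold at t3.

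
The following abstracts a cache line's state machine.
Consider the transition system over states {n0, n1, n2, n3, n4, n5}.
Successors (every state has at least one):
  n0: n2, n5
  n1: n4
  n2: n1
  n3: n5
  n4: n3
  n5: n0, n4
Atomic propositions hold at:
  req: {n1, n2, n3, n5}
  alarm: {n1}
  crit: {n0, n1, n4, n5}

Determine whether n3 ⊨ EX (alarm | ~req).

No

Sat(~req) = {n0, n4}
Sat(alarm | ~req) = {n0, n1, n4}
Sat(EX (alarm | ~req)) = {s : some successor in {n0, n1, n4}} = {n1, n2, n5}
n3 ∉ Sat(EX (alarm | ~req)) = {n1, n2, n5}, so the formula does not hold at n3.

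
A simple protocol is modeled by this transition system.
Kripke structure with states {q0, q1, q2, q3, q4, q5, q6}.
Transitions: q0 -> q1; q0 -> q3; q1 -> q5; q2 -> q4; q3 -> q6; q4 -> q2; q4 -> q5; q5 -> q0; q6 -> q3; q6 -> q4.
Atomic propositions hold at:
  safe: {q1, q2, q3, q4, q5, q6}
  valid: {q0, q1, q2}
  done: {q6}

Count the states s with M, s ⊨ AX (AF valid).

AF valid: least fixpoint, start Z0 = {q0, q1, q2}, add states with every successor in Z. Z1 = {q0, q1, q2, q5}; Z2 = {q0, q1, q2, q4, q5}; fixed.
Sat(AF valid) = {q0, q1, q2, q4, q5}
Sat(AX (AF valid)) = {s : every successor in {q0, q1, q2, q4, q5}} = {q1, q2, q4, q5}
|Sat(AX (AF valid))| = |{q1, q2, q4, q5}| = 4.

4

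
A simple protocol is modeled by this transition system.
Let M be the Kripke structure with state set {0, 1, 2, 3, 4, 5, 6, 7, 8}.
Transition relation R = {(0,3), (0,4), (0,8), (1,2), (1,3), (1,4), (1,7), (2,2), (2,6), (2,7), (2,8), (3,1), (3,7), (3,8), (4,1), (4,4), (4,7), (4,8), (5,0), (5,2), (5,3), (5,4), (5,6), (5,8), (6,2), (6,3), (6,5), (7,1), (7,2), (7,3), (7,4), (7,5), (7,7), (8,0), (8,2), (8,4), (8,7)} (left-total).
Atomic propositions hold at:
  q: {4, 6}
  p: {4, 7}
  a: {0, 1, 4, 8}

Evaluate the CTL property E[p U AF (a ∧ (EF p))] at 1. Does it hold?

EF p: least fixpoint, start Z0 = {4, 7}, add states with some successor in Z. Z1 = {0, 1, 2, 3, 4, 5, 7, 8}; Z2 = {0, 1, 2, 3, 4, 5, 6, 7, 8}; fixed.
Sat(EF p) = {0, 1, 2, 3, 4, 5, 6, 7, 8}
Sat(a ∧ (EF p)) = {0, 1, 4, 8}
AF (a ∧ (EF p)): least fixpoint, start Z0 = {0, 1, 4, 8}, add states with every successor in Z. Already a fixed point.
Sat(AF (a ∧ (EF p))) = {0, 1, 4, 8}
E[p U AF (a ∧ (EF p))]: least fixpoint, start Z0 = Sat(AF (a ∧ (EF p))) = {0, 1, 4, 8}, add states in Sat(p) with some successor in Z. Z1 = {0, 1, 4, 7, 8}; fixed.
Sat(E[p U AF (a ∧ (EF p))]) = {0, 1, 4, 7, 8}
1 ∈ Sat(E[p U AF (a ∧ (EF p))]) = {0, 1, 4, 7, 8}, so the formula holds at 1.

Yes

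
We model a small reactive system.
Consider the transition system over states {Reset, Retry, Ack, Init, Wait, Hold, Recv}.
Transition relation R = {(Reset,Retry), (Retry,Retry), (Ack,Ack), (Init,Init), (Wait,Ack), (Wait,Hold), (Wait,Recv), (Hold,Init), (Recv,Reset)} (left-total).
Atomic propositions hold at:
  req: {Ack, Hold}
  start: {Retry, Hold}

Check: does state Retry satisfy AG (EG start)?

Yes

EG start: greatest fixpoint, start Z0 = {Retry, Hold}, keep only states in Sat with some successor in Z. Z1 = {Retry}; fixed.
Sat(EG start) = {Retry}
AG (EG start): greatest fixpoint, start Z0 = {Retry}, keep only states in Sat with every successor in Z. Already a fixed point.
Sat(AG (EG start)) = {Retry}
Retry ∈ Sat(AG (EG start)) = {Retry}, so the formula holds at Retry.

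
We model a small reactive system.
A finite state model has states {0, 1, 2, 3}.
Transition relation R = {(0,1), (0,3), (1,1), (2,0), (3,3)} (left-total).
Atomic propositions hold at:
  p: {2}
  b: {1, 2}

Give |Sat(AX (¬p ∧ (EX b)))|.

Sat(¬p) = {0, 1, 3}
Sat(EX b) = {s : some successor in {1, 2}} = {0, 1}
Sat(¬p ∧ (EX b)) = {0, 1}
Sat(AX (¬p ∧ (EX b))) = {s : every successor in {0, 1}} = {1, 2}
|Sat(AX (¬p ∧ (EX b)))| = |{1, 2}| = 2.

2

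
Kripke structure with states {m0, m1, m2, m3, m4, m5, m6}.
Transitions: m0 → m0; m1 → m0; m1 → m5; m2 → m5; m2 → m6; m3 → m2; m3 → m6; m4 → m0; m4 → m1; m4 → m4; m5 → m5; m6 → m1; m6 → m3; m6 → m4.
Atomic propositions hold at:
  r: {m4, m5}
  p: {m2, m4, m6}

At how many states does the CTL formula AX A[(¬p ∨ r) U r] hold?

Sat(¬p) = {m0, m1, m3, m5}
Sat(¬p ∨ r) = {m0, m1, m3, m4, m5}
A[(¬p ∨ r) U r]: least fixpoint, start Z0 = Sat(r) = {m4, m5}, add states in Sat(¬p ∨ r) with every successor in Z. Already a fixed point.
Sat(A[(¬p ∨ r) U r]) = {m4, m5}
Sat(AX A[(¬p ∨ r) U r]) = {s : every successor in {m4, m5}} = {m5}
|Sat(AX A[(¬p ∨ r) U r])| = |{m5}| = 1.

1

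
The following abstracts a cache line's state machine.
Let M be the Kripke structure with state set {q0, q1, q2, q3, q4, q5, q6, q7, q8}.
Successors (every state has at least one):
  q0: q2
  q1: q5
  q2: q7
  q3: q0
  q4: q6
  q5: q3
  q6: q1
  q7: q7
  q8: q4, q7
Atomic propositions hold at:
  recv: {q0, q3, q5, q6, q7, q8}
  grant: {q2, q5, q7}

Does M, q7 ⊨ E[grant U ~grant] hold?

No

Sat(~grant) = {q0, q1, q3, q4, q6, q8}
E[grant U ~grant]: least fixpoint, start Z0 = Sat(~grant) = {q0, q1, q3, q4, q6, q8}, add states in Sat(grant) with some successor in Z. Z1 = {q0, q1, q3, q4, q5, q6, q8}; fixed.
Sat(E[grant U ~grant]) = {q0, q1, q3, q4, q5, q6, q8}
q7 ∉ Sat(E[grant U ~grant]) = {q0, q1, q3, q4, q5, q6, q8}, so the formula does not hold at q7.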